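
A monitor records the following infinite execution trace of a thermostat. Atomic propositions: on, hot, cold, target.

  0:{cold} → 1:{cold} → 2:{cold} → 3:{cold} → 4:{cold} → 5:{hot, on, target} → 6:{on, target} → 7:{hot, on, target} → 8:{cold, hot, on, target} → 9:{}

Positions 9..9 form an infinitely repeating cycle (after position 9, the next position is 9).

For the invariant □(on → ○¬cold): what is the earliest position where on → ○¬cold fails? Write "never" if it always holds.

Check on → ○¬cold at each position in order: 0 ✓, 1 ✓, 2 ✓, 3 ✓, 4 ✓, 5 ✓, 6 ✓.
At position 7 the labels are {hot, on, target} and the next position 8 has {cold, hot, on, target}, so on → ○¬cold is false there. This is the first violation.

7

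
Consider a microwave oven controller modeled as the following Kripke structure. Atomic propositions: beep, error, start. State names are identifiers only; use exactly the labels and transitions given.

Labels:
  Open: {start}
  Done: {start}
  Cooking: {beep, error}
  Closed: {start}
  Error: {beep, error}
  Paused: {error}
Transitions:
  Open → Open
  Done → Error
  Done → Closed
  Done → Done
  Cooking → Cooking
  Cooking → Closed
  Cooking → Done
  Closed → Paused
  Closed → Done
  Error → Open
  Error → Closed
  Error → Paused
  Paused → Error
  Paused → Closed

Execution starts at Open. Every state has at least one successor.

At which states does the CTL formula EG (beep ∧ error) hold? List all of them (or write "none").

States satisfying beep ∧ error: {Cooking, Error}.
States satisfying EG (beep ∧ error): {Cooking}.

{Cooking}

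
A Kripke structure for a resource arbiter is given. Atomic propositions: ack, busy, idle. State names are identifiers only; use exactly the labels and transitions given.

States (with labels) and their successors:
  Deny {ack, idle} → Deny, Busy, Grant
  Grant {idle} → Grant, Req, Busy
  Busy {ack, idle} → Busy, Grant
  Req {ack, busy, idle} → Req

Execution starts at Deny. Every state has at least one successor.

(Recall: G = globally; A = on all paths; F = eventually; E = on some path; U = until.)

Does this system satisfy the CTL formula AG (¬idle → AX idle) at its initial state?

Satisfied

States satisfying ¬idle → AX idle: {Deny, Grant, Busy, Req}.
States satisfying AG (¬idle → AX idle): {Deny, Grant, Busy, Req}.
Every state reachable from Deny satisfies ¬idle → AX idle.
Deny ∈ Sat(AG (¬idle → AX idle)).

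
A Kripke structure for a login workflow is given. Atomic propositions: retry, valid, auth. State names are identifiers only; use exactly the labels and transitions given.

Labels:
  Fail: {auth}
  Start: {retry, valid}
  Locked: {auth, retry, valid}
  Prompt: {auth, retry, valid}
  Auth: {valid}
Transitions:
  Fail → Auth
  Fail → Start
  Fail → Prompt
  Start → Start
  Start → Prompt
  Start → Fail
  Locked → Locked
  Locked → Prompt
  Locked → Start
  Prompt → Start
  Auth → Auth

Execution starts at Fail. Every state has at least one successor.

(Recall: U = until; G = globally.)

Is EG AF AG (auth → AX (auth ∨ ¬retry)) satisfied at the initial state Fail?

States satisfying AF AG (auth → AX (auth ∨ ¬retry)): {Auth}.
States satisfying EG AF AG (auth → AX (auth ∨ ¬retry)): {Auth}.
No suitable path/successor from Fail witnesses the formula.
Fail ∉ Sat(EG AF AG (auth → AX (auth ∨ ¬retry))).

Violated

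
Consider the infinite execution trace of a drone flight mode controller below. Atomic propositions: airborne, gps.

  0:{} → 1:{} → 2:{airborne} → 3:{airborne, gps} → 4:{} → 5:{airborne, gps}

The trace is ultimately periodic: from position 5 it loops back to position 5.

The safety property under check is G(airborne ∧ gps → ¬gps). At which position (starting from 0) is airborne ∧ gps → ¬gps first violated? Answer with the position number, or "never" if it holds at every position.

Check airborne ∧ gps → ¬gps at each position in order: 0 ✓, 1 ✓, 2 ✓.
At position 3 the labels are {airborne, gps}, so airborne ∧ gps → ¬gps is false there. This is the first violation.

3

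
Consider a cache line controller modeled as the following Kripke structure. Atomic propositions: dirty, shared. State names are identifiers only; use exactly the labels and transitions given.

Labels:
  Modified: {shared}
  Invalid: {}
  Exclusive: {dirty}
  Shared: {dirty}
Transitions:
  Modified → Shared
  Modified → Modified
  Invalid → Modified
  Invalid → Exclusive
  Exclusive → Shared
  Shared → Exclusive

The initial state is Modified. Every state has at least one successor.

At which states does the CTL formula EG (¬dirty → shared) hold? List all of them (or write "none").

States satisfying ¬dirty → shared: {Modified, Exclusive, Shared}.
States satisfying EG (¬dirty → shared): {Modified, Exclusive, Shared}.

{Modified, Exclusive, Shared}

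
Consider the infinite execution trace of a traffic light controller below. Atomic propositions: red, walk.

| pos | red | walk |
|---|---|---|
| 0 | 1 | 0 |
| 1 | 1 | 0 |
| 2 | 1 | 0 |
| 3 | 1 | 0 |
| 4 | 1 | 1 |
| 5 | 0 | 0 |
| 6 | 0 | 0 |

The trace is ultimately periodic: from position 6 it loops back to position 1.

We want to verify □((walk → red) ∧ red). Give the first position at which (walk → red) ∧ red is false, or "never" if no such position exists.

Check (walk → red) ∧ red at each position in order: 0 ✓, 1 ✓, 2 ✓, 3 ✓, 4 ✓.
At position 5 the labels are {}, so (walk → red) ∧ red is false there. This is the first violation.

5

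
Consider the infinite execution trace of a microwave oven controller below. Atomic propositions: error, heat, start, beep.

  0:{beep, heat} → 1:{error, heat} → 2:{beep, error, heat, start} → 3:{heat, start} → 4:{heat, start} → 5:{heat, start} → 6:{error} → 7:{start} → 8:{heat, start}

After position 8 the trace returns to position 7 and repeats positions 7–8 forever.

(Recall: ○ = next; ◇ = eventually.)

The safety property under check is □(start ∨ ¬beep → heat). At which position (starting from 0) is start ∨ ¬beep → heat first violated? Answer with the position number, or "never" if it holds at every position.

6

Check start ∨ ¬beep → heat at each position in order: 0 ✓, 1 ✓, 2 ✓, 3 ✓, 4 ✓, 5 ✓.
At position 6 the labels are {error}, so start ∨ ¬beep → heat is false there. This is the first violation.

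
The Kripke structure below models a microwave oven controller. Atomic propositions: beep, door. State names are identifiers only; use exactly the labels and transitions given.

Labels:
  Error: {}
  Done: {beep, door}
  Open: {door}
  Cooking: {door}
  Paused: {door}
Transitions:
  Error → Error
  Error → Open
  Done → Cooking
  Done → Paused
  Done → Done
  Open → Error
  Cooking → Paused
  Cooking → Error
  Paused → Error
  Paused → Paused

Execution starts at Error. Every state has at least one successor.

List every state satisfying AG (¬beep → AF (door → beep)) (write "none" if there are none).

States satisfying ¬beep → AF (door → beep): {Error, Done, Open}.
States satisfying AG (¬beep → AF (door → beep)): {Error, Open}.

{Error, Open}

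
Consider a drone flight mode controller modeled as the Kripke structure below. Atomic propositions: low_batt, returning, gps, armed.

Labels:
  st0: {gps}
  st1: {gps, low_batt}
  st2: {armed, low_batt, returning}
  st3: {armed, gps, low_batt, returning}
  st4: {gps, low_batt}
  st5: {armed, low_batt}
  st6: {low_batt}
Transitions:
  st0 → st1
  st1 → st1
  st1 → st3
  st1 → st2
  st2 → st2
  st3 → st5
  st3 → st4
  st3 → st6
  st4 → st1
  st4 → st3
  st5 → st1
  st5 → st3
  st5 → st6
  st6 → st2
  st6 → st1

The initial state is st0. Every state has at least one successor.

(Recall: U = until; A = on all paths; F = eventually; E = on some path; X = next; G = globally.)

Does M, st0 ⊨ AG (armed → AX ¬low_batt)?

Violated

States satisfying armed → AX ¬low_batt: {st0, st1, st4, st6}.
States satisfying AG (armed → AX ¬low_batt): ∅.
st2 is reachable from st0 and violates armed → AX ¬low_batt, so AG fails at st0.
st0 ∉ Sat(AG (armed → AX ¬low_batt)).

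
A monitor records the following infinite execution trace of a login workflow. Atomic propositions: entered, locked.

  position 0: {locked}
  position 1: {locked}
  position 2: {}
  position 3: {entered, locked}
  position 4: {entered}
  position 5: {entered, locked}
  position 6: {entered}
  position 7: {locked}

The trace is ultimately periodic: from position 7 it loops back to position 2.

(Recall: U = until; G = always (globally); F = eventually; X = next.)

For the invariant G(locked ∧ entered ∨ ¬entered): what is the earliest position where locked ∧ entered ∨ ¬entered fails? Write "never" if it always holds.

4

Check locked ∧ entered ∨ ¬entered at each position in order: 0 ✓, 1 ✓, 2 ✓, 3 ✓.
At position 4 the labels are {entered}, so locked ∧ entered ∨ ¬entered is false there. This is the first violation.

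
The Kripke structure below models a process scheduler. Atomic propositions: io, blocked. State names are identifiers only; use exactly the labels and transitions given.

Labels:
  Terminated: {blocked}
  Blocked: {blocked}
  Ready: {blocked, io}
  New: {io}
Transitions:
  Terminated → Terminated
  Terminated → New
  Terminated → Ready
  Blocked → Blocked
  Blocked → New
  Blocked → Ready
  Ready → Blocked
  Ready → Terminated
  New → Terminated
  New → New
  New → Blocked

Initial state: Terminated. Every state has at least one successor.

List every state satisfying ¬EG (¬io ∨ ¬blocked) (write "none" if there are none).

{Ready}

States satisfying ¬io ∨ ¬blocked: {Terminated, Blocked, New}.
States satisfying EG (¬io ∨ ¬blocked): {Terminated, Blocked, New}.
States satisfying ¬EG (¬io ∨ ¬blocked): {Ready}.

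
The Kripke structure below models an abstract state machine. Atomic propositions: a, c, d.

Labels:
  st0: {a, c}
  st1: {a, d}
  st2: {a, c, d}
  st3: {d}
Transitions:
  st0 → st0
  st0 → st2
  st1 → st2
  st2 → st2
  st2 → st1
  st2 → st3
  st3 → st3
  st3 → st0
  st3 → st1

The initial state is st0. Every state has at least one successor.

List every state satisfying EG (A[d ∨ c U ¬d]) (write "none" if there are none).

{st0}

States satisfying A[d ∨ c U ¬d]: {st0}.
States satisfying EG (A[d ∨ c U ¬d]): {st0}.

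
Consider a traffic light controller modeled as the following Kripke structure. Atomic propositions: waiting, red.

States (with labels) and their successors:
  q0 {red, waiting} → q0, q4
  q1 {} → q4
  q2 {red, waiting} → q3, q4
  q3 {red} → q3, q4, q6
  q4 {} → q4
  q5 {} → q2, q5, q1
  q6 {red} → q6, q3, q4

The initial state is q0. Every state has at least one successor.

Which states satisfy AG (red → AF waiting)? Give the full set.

States satisfying red → AF waiting: {q0, q1, q2, q4, q5}.
States satisfying AG (red → AF waiting): {q0, q1, q4}.

{q0, q1, q4}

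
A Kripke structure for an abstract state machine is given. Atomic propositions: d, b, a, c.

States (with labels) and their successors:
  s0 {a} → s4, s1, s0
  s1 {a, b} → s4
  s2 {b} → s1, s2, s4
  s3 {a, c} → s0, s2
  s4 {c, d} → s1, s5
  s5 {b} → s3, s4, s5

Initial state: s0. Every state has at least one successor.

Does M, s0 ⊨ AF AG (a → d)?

States satisfying AG (a → d): ∅.
States satisfying AF AG (a → d): ∅.
There is a path from s0 along which AG (a → d) never holds.
s0 ∉ Sat(AF AG (a → d)).

Does not hold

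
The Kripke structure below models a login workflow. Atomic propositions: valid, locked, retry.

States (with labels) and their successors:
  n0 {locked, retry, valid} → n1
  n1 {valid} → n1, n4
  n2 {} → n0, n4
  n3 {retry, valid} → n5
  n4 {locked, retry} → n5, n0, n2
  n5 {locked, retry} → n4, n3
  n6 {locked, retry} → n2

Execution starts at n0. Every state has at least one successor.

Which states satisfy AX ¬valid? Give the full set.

States satisfying ¬valid: {n2, n4, n5, n6}.
States satisfying AX ¬valid: {n3, n6}.

{n3, n6}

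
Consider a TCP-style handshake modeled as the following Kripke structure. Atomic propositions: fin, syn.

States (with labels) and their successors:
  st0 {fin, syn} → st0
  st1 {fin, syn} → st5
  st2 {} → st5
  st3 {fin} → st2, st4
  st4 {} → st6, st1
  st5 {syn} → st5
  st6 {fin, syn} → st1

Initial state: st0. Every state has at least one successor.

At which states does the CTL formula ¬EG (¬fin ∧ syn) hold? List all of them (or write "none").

{st0, st1, st2, st3, st4, st6}

States satisfying ¬fin ∧ syn: {st5}.
States satisfying EG (¬fin ∧ syn): {st5}.
States satisfying ¬EG (¬fin ∧ syn): {st0, st1, st2, st3, st4, st6}.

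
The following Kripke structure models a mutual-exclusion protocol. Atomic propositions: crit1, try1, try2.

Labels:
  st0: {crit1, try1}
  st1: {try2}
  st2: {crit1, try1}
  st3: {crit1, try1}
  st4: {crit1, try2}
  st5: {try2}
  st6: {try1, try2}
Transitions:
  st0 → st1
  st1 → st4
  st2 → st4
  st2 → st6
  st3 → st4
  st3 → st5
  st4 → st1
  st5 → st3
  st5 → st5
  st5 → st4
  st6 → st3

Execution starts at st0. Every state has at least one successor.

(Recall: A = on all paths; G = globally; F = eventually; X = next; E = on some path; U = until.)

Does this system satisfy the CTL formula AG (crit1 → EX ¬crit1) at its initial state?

States satisfying crit1 → EX ¬crit1: {st0, st1, st2, st3, st4, st5, st6}.
States satisfying AG (crit1 → EX ¬crit1): {st0, st1, st2, st3, st4, st5, st6}.
Every state reachable from st0 satisfies crit1 → EX ¬crit1.
st0 ∈ Sat(AG (crit1 → EX ¬crit1)).

Satisfied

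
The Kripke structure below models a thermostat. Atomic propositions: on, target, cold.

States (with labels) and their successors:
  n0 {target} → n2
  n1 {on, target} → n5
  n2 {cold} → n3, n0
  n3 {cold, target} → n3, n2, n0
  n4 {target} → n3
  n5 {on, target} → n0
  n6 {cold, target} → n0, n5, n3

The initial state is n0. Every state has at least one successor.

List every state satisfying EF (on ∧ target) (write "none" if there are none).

States satisfying on ∧ target: {n1, n5}.
States satisfying EF (on ∧ target): {n1, n5, n6}.

{n1, n5, n6}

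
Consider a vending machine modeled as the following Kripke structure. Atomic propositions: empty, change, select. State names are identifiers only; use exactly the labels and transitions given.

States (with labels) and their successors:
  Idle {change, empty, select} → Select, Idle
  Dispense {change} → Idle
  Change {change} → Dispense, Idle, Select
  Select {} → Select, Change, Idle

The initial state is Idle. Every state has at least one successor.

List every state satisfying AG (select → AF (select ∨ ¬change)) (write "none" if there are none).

States satisfying select → AF (select ∨ ¬change): {Idle, Dispense, Change, Select}.
States satisfying AG (select → AF (select ∨ ¬change)): {Idle, Dispense, Change, Select}.

{Idle, Dispense, Change, Select}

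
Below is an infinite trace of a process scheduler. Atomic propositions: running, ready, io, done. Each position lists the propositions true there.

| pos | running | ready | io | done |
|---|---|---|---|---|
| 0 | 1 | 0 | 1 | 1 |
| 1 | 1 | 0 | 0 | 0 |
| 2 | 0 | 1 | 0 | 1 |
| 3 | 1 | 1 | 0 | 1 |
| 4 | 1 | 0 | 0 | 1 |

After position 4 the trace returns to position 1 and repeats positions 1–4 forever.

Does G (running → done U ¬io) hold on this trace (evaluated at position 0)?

Satisfied

running → done U ¬io holds at every position 0..4, and those are all positions ever visited, so G (running → done U ¬io) holds.
Positions where running holds: 0, 1, 3, 4.
Check done U ¬io at each: 0→ok, 1→ok, 3→ok, 4→ok.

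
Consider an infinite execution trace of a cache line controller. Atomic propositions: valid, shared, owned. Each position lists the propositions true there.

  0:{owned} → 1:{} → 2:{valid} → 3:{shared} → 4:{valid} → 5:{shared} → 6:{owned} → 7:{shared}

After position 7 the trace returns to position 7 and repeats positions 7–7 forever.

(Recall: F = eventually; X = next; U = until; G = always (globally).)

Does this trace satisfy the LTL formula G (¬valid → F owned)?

Does not hold

¬valid → F owned must hold at every position from 0 onward. It fails at position 7, so G (¬valid → F owned) is false.
Positions where ¬valid holds: 0, 1, 3, 5, 6, 7.
Check F owned at each: 0→ok, 1→ok, 3→ok, 5→ok, 6→ok, 7→fails.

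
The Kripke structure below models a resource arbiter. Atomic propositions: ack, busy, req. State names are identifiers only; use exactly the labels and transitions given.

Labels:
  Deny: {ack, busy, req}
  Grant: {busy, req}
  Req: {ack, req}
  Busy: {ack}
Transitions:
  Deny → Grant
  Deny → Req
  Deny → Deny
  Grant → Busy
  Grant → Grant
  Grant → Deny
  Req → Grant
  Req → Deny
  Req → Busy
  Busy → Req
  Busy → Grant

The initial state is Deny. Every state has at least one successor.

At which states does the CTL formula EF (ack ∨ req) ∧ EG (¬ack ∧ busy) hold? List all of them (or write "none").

{Grant}

States satisfying ack ∨ req: {Deny, Grant, Req, Busy}.
States satisfying EF (ack ∨ req): {Deny, Grant, Req, Busy}.
States satisfying ¬ack ∧ busy: {Grant}.
States satisfying EG (¬ack ∧ busy): {Grant}.
States satisfying EF (ack ∨ req) ∧ EG (¬ack ∧ busy): {Grant}.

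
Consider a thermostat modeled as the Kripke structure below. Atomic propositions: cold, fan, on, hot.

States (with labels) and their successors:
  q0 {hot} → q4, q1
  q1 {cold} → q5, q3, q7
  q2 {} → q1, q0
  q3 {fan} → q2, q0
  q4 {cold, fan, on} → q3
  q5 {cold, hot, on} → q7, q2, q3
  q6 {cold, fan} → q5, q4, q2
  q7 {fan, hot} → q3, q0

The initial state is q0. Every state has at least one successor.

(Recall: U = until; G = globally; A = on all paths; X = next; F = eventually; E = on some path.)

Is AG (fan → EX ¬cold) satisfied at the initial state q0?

Yes

States satisfying fan → EX ¬cold: {q0, q1, q2, q3, q4, q5, q6, q7}.
States satisfying AG (fan → EX ¬cold): {q0, q1, q2, q3, q4, q5, q6, q7}.
Every state reachable from q0 satisfies fan → EX ¬cold.
q0 ∈ Sat(AG (fan → EX ¬cold)).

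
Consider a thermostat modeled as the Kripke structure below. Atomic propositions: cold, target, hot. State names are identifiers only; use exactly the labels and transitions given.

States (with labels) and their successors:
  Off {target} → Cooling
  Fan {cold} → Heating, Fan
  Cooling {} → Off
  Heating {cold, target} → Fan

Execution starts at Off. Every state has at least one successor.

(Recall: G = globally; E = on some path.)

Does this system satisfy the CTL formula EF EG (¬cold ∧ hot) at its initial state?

States satisfying EG (¬cold ∧ hot): ∅.
States satisfying EF EG (¬cold ∧ hot): ∅.
No suitable path/successor from Off witnesses the formula.
Off ∉ Sat(EF EG (¬cold ∧ hot)).

Violated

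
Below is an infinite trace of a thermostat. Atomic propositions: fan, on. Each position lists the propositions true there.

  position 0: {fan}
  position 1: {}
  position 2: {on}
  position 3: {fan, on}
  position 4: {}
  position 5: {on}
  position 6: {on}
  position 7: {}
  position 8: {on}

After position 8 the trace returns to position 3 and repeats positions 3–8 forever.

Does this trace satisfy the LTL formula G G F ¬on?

G F ¬on holds at every position 0..8, and those are all positions ever visited, so G G F ¬on holds.

Yes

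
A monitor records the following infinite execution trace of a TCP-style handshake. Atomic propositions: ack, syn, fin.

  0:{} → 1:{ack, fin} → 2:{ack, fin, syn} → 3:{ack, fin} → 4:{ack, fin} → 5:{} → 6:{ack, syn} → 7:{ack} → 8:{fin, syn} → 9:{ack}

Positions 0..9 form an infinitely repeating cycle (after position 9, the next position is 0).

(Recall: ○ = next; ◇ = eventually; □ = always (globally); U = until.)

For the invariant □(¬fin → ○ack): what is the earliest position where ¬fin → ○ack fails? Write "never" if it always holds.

7

Check ¬fin → ○ack at each position in order: 0 ✓, 1 ✓, 2 ✓, 3 ✓, 4 ✓, 5 ✓, 6 ✓.
At position 7 the labels are {ack} and the next position 8 has {fin, syn}, so ¬fin → ○ack is false there. This is the first violation.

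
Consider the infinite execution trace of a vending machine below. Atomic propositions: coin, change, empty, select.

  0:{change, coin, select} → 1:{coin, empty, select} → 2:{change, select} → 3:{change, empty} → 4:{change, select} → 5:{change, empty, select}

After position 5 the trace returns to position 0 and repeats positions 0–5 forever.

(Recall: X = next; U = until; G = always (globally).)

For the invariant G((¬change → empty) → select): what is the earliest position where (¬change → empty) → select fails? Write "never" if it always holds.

3

Check (¬change → empty) → select at each position in order: 0 ✓, 1 ✓, 2 ✓.
At position 3 the labels are {change, empty}, so (¬change → empty) → select is false there. This is the first violation.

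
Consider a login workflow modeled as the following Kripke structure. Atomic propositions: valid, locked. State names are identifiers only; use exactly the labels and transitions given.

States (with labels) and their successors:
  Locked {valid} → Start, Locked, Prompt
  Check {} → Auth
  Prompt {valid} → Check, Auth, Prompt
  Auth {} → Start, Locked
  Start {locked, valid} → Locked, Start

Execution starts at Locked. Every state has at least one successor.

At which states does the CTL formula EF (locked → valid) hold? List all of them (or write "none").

States satisfying locked → valid: {Locked, Check, Prompt, Auth, Start}.
States satisfying EF (locked → valid): {Locked, Check, Prompt, Auth, Start}.

{Locked, Check, Prompt, Auth, Start}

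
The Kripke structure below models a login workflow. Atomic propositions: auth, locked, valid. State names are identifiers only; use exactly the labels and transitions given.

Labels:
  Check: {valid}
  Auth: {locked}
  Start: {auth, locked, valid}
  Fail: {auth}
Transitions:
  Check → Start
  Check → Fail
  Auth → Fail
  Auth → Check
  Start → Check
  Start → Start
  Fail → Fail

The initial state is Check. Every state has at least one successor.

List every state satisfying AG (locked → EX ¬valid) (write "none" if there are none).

States satisfying locked → EX ¬valid: {Check, Auth, Fail}.
States satisfying AG (locked → EX ¬valid): {Fail}.

{Fail}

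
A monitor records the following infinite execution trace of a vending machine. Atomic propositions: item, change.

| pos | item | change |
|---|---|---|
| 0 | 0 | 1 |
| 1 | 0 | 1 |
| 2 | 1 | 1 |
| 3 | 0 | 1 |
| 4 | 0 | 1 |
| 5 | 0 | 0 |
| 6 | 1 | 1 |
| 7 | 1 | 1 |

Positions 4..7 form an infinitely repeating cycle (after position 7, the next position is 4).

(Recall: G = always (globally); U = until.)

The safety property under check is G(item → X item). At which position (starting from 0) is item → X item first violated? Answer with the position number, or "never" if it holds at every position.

2

Check item → X item at each position in order: 0 ✓, 1 ✓.
At position 2 the labels are {change, item} and the next position 3 has {change}, so item → X item is false there. This is the first violation.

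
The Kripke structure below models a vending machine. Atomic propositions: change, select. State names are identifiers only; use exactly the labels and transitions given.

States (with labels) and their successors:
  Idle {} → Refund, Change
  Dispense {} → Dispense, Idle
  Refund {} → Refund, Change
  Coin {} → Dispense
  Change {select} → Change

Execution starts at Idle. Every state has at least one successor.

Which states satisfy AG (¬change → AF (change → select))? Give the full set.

{Idle, Dispense, Refund, Coin, Change}

States satisfying ¬change → AF (change → select): {Idle, Dispense, Refund, Coin, Change}.
States satisfying AG (¬change → AF (change → select)): {Idle, Dispense, Refund, Coin, Change}.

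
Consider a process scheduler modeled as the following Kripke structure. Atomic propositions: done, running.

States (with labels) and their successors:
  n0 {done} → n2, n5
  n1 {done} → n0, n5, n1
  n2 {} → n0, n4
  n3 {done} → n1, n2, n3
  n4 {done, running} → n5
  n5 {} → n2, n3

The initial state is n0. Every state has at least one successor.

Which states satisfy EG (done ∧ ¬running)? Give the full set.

{n1, n3}

States satisfying done ∧ ¬running: {n0, n1, n3}.
States satisfying EG (done ∧ ¬running): {n1, n3}.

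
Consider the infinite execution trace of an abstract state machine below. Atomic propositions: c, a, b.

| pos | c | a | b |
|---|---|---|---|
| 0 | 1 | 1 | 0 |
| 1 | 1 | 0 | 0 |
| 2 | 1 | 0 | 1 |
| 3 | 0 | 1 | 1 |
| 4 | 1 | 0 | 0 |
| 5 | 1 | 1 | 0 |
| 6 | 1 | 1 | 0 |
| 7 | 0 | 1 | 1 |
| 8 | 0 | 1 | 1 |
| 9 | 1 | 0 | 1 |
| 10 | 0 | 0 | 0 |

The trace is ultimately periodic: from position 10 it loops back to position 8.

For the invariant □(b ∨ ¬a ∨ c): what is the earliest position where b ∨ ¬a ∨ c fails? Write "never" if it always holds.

b ∨ ¬a ∨ c holds at every position 0..10, and those are all the positions the trace ever visits, so the invariant □(b ∨ ¬a ∨ c) is never violated.

never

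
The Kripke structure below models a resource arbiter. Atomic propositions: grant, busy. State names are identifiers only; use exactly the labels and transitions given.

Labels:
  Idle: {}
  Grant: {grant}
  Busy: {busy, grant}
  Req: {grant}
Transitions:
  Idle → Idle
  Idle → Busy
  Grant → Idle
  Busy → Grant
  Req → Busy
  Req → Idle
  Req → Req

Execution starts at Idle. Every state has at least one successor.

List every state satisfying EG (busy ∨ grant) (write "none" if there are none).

States satisfying busy ∨ grant: {Grant, Busy, Req}.
States satisfying EG (busy ∨ grant): {Req}.

{Req}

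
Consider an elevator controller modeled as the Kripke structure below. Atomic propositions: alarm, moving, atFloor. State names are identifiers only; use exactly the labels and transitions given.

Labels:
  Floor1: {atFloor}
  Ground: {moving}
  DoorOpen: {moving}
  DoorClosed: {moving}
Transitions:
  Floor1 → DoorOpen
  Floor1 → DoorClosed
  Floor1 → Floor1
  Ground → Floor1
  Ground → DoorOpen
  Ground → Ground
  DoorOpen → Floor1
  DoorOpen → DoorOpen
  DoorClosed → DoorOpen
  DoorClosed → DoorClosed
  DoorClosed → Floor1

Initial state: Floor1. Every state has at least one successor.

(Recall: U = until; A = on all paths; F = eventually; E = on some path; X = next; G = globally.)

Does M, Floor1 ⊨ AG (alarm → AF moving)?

Holds

States satisfying alarm → AF moving: {Floor1, Ground, DoorOpen, DoorClosed}.
States satisfying AG (alarm → AF moving): {Floor1, Ground, DoorOpen, DoorClosed}.
Every state reachable from Floor1 satisfies alarm → AF moving.
Floor1 ∈ Sat(AG (alarm → AF moving)).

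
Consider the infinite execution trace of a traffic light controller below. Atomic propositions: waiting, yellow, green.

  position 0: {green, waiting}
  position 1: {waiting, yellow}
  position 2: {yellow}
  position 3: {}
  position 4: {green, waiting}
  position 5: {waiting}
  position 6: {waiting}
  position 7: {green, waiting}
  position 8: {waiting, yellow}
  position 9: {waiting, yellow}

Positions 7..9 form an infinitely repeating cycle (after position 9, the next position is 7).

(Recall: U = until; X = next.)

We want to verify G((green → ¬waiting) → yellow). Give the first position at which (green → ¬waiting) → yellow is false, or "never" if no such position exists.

3

Check (green → ¬waiting) → yellow at each position in order: 0 ✓, 1 ✓, 2 ✓.
At position 3 the labels are {}, so (green → ¬waiting) → yellow is false there. This is the first violation.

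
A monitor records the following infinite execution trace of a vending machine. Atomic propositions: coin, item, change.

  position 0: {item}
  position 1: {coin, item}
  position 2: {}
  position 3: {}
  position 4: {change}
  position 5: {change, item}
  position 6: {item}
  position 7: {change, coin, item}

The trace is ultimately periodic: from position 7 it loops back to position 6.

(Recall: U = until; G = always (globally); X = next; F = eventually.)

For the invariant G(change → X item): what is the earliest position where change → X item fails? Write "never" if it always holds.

change → X item holds at every position 0..7, and those are all the positions the trace ever visits, so the invariant G(change → X item) is never violated.

never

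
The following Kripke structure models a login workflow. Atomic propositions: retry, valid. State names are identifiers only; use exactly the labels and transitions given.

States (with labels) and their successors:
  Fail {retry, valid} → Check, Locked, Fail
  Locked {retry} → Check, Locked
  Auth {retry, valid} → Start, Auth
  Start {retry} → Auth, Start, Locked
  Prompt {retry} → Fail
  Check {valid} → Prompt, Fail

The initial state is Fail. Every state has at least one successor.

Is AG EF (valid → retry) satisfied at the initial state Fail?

States satisfying EF (valid → retry): {Fail, Locked, Auth, Start, Prompt, Check}.
States satisfying AG EF (valid → retry): {Fail, Locked, Auth, Start, Prompt, Check}.
Every state reachable from Fail satisfies EF (valid → retry).
Fail ∈ Sat(AG EF (valid → retry)).

Holds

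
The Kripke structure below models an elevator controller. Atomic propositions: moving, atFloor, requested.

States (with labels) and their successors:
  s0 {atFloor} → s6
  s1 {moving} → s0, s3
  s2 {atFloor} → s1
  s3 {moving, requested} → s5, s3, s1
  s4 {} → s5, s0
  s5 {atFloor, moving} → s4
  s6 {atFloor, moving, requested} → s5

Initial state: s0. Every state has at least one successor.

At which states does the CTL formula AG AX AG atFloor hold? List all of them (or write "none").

States satisfying AX AG atFloor: ∅.
States satisfying AG AX AG atFloor: ∅.

none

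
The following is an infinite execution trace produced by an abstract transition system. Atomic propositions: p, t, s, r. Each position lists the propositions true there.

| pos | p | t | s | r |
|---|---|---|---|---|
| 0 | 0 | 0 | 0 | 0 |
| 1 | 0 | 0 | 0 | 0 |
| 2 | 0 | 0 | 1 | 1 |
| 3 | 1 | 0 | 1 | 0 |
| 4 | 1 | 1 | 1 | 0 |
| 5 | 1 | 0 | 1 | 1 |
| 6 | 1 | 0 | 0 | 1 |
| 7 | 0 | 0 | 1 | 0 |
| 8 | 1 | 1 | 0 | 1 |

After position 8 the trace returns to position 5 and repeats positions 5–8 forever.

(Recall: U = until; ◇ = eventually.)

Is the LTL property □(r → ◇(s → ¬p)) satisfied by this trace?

Holds

r → ◇(s → ¬p) holds at every position 0..8, and those are all positions ever visited, so □(r → ◇(s → ¬p)) holds.
Positions where r holds: 2, 5, 6, 8.
Check ◇(s → ¬p) at each: 2→ok, 5→ok, 6→ok, 8→ok.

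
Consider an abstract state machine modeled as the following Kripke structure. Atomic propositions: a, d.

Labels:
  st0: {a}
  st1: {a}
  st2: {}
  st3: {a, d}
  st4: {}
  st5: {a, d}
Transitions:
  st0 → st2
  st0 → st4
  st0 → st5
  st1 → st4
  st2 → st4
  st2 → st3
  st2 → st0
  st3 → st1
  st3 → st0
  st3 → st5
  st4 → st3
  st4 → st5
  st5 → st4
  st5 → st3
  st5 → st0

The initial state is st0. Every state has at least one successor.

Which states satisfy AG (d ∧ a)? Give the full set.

States satisfying d ∧ a: {st3, st5}.
States satisfying AG (d ∧ a): ∅.

none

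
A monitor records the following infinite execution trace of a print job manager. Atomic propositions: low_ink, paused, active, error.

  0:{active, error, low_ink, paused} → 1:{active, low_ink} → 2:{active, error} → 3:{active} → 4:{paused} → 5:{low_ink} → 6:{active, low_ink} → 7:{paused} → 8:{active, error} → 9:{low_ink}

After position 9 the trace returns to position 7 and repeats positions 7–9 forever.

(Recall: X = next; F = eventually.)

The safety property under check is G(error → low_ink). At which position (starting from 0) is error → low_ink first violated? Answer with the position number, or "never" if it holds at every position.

Check error → low_ink at each position in order: 0 ✓, 1 ✓.
At position 2 the labels are {active, error}, so error → low_ink is false there. This is the first violation.

2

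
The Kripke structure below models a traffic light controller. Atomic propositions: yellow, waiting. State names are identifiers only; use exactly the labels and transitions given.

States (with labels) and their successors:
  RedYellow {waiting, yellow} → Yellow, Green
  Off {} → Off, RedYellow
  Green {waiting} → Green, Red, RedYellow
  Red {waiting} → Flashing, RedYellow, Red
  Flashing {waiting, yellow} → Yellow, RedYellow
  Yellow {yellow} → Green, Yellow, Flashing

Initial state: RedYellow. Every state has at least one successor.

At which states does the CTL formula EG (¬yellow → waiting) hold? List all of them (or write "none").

{RedYellow, Green, Red, Flashing, Yellow}

States satisfying ¬yellow → waiting: {RedYellow, Green, Red, Flashing, Yellow}.
States satisfying EG (¬yellow → waiting): {RedYellow, Green, Red, Flashing, Yellow}.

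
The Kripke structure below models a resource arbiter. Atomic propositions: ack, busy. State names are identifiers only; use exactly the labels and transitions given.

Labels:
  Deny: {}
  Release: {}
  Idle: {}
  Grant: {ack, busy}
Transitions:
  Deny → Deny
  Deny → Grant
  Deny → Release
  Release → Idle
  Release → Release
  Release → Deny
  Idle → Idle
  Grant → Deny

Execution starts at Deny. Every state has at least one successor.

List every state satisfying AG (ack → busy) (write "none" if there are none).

{Deny, Release, Idle, Grant}

States satisfying ack → busy: {Deny, Release, Idle, Grant}.
States satisfying AG (ack → busy): {Deny, Release, Idle, Grant}.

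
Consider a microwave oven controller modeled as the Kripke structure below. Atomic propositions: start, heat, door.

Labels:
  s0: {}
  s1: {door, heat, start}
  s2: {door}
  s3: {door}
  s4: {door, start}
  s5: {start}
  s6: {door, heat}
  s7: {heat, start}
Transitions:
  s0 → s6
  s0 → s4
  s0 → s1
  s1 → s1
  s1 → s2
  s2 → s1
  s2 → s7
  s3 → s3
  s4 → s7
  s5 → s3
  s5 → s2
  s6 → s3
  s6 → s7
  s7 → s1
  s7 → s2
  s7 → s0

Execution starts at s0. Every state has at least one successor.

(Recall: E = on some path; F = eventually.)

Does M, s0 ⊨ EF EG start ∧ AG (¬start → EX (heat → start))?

States satisfying EG start: {s1, s4, s7}.
States satisfying EF EG start: {s0, s1, s2, s4, s5, s6, s7}.
States satisfying ¬start → EX (heat → start): {s0, s1, s2, s3, s4, s5, s6, s7}.
States satisfying AG (¬start → EX (heat → start)): {s0, s1, s2, s3, s4, s5, s6, s7}.
States satisfying EF EG start ∧ AG (¬start → EX (heat → start)): {s0, s1, s2, s4, s5, s6, s7}.
s0 ∈ Sat(EF EG start ∧ AG (¬start → EX (heat → start))).

Satisfied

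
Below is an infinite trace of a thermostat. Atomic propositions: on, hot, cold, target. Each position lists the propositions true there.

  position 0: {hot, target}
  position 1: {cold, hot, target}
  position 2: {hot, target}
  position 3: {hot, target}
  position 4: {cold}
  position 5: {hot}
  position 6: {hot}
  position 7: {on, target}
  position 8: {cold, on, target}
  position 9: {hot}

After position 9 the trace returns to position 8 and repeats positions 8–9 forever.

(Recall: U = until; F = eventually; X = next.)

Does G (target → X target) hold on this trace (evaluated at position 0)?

Does not hold

target → X target must hold at every position from 0 onward. It fails at position 3, so G (target → X target) is false.
Positions where target holds: 0, 1, 2, 3, 7, 8.
Check X target at each: 0→ok, 1→ok, 2→ok, 3→fails, 7→ok, 8→fails.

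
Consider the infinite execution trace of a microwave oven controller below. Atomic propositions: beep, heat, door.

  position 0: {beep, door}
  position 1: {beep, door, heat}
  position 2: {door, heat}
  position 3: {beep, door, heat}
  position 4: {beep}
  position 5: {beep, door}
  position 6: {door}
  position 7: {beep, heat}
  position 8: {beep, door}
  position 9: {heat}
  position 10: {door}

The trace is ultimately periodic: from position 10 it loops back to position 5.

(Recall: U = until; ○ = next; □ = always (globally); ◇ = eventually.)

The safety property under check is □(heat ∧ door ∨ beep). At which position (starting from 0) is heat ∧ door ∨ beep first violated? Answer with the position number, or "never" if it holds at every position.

Check heat ∧ door ∨ beep at each position in order: 0 ✓, 1 ✓, 2 ✓, 3 ✓, 4 ✓, 5 ✓.
At position 6 the labels are {door}, so heat ∧ door ∨ beep is false there. This is the first violation.

6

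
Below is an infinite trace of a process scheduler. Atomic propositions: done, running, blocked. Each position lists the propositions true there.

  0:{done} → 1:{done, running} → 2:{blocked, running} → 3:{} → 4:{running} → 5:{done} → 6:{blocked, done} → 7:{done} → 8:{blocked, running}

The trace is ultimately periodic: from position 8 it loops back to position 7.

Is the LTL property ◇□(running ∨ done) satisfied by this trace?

Yes

□(running ∨ done) holds at position 4, which is reachable from 0, so ◇□(running ∨ done) holds.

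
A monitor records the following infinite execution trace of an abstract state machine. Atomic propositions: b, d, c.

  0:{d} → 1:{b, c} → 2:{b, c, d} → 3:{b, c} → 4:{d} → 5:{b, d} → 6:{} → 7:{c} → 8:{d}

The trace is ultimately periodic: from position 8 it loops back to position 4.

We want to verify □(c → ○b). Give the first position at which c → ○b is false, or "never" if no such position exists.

3

Check c → ○b at each position in order: 0 ✓, 1 ✓, 2 ✓.
At position 3 the labels are {b, c} and the next position 4 has {d}, so c → ○b is false there. This is the first violation.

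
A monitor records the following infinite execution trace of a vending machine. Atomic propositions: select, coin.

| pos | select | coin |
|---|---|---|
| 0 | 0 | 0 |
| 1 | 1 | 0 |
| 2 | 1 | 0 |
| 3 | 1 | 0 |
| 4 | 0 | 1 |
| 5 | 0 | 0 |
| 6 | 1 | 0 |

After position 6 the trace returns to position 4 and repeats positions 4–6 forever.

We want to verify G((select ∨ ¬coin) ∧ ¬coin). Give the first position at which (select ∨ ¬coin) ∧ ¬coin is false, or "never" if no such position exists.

4

Check (select ∨ ¬coin) ∧ ¬coin at each position in order: 0 ✓, 1 ✓, 2 ✓, 3 ✓.
At position 4 the labels are {coin}, so (select ∨ ¬coin) ∧ ¬coin is false there. This is the first violation.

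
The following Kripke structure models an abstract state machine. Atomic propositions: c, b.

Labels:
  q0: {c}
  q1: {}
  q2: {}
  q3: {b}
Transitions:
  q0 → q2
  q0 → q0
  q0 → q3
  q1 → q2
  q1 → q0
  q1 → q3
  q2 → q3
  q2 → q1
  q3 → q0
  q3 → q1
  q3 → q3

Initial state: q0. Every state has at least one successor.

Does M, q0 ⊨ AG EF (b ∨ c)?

States satisfying EF (b ∨ c): {q0, q1, q2, q3}.
States satisfying AG EF (b ∨ c): {q0, q1, q2, q3}.
Every state reachable from q0 satisfies EF (b ∨ c).
q0 ∈ Sat(AG EF (b ∨ c)).

Satisfied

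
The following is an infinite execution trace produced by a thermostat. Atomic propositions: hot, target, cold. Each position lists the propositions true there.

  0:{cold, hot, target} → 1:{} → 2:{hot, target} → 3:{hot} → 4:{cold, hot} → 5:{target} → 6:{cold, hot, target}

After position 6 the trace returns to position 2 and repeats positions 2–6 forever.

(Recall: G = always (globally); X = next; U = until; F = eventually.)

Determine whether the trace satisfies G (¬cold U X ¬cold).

Yes

¬cold U X ¬cold holds at every position 0..6, and those are all positions ever visited, so G (¬cold U X ¬cold) holds.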